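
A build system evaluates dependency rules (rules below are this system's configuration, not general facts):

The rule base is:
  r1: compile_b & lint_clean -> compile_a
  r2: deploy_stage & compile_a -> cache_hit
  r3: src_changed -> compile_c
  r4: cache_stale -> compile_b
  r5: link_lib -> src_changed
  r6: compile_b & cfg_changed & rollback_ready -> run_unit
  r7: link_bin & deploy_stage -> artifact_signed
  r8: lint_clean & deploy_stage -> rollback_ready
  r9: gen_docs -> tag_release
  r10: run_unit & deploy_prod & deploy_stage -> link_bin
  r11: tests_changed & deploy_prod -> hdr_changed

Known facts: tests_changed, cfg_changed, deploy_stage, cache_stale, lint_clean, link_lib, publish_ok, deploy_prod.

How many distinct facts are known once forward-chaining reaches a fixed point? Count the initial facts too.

18

Round 1: r4 [cache_stale -> compile_b]; r5 [link_lib -> src_changed]; r8 [lint_clean & deploy_stage -> rollback_ready]; r11 [tests_changed & deploy_prod -> hdr_changed]. Adds compile_b, src_changed, rollback_ready, hdr_changed.
Round 2: r1 [compile_b & lint_clean -> compile_a]; r3 [src_changed -> compile_c]; r6 [compile_b & cfg_changed & rollback_ready -> run_unit]. Adds compile_a, compile_c, run_unit.
Round 3: r2 [deploy_stage & compile_a -> cache_hit]; r10 [run_unit & deploy_prod & deploy_stage -> link_bin]. Adds cache_hit, link_bin.
Round 4: r7 [link_bin & deploy_stage -> artifact_signed]. Adds artifact_signed.
Closure: {artifact_signed, cache_hit, cache_stale, cfg_changed, compile_a, compile_b, compile_c, deploy_prod, deploy_stage, hdr_changed, link_bin, link_lib, lint_clean, publish_ok, rollback_ready, run_unit, src_changed, tests_changed} — 18 facts.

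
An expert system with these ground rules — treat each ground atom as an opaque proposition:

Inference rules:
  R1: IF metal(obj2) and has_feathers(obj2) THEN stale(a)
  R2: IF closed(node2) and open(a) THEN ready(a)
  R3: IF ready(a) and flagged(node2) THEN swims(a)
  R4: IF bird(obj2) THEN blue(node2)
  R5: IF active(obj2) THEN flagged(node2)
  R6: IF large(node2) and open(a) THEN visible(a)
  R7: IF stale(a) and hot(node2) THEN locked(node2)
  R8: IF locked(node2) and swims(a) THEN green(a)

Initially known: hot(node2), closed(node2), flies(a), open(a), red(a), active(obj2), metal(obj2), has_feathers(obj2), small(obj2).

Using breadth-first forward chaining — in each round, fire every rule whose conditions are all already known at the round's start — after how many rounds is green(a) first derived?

Round 1: R1 [IF metal(obj2) and has_feathers(obj2) THEN stale(a)]; R2 [IF closed(node2) and open(a) THEN ready(a)]; R5 [IF active(obj2) THEN flagged(node2)]. Adds stale(a), ready(a), flagged(node2).
Round 2: R3 [IF ready(a) and flagged(node2) THEN swims(a)]; R7 [IF stale(a) and hot(node2) THEN locked(node2)]. Adds swims(a), locked(node2).
Round 3: R8 [IF locked(node2) and swims(a) THEN green(a)]. Adds green(a).
green(a) first appears in round 3.

3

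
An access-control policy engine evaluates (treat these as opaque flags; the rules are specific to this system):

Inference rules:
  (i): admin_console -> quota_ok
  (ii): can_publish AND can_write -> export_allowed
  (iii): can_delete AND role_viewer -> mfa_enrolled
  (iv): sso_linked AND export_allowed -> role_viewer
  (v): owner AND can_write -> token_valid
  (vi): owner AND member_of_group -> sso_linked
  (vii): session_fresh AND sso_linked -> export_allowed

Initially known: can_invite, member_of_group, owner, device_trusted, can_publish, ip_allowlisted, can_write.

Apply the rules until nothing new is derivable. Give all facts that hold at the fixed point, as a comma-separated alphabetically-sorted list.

can_invite, can_publish, can_write, device_trusted, export_allowed, ip_allowlisted, member_of_group, owner, role_viewer, sso_linked, token_valid

[1] (ii) [can_publish AND can_write -> export_allowed]; (v) [owner AND can_write -> token_valid]; (vi) [owner AND member_of_group -> sso_linked]. ⇒ new: export_allowed, token_valid, sso_linked.
[2] (iv) [sso_linked AND export_allowed -> role_viewer]. ⇒ new: role_viewer.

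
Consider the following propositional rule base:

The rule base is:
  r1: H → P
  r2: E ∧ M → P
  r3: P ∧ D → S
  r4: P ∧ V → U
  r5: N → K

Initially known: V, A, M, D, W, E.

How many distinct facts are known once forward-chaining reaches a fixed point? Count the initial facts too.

[1] r2 [E ∧ M → P]. ⇒ new: P.
[2] r3 [P ∧ D → S]; r4 [P ∧ V → U]. ⇒ new: S, U.
Closure: {A, D, E, M, P, S, U, V, W} — 9 facts.

9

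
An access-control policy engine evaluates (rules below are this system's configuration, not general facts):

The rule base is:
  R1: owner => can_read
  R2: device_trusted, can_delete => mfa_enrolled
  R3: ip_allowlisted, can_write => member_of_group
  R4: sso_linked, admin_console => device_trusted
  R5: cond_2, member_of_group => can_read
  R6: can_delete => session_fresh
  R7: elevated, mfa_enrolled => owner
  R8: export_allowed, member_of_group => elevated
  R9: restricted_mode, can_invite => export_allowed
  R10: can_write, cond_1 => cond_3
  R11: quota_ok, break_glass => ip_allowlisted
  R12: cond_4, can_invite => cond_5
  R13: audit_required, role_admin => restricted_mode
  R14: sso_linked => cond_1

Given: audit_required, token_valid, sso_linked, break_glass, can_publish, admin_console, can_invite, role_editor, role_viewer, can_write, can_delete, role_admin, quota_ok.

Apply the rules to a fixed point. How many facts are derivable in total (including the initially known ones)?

25

[1] R4 [sso_linked, admin_console => device_trusted]; R6 [can_delete => session_fresh]; R11 [quota_ok, break_glass => ip_allowlisted]; R13 [audit_required, role_admin => restricted_mode]; R14 [sso_linked => cond_1]. ⇒ new: device_trusted, session_fresh, ip_allowlisted, restricted_mode, cond_1.
[2] R2 [device_trusted, can_delete => mfa_enrolled]; R3 [ip_allowlisted, can_write => member_of_group]; R9 [restricted_mode, can_invite => export_allowed]; R10 [can_write, cond_1 => cond_3]. ⇒ new: mfa_enrolled, member_of_group, export_allowed, cond_3.
[3] R8 [export_allowed, member_of_group => elevated]. ⇒ new: elevated.
[4] R7 [elevated, mfa_enrolled => owner]. ⇒ new: owner.
[5] R1 [owner => can_read]. ⇒ new: can_read.
Closure: {admin_console, audit_required, break_glass, can_delete, can_invite, can_publish, can_read, can_write, cond_1, cond_3, device_trusted, elevated, export_allowed, ip_allowlisted, member_of_group, mfa_enrolled, owner, quota_ok, restricted_mode, role_admin, role_editor, role_viewer, session_fresh, sso_linked, token_valid} — 25 facts.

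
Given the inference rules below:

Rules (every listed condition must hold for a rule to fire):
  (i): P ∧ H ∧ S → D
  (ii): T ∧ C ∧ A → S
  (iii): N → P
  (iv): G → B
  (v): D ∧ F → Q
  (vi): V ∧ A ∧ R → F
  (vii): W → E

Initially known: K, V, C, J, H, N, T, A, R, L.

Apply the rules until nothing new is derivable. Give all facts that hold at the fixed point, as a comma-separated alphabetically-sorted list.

Round 1 — (ii), (iii), (vi), derive S, P, F.
Round 2 — (i), derive D.
Round 3 — (v), derive Q.

A, C, D, F, H, J, K, L, N, P, Q, R, S, T, V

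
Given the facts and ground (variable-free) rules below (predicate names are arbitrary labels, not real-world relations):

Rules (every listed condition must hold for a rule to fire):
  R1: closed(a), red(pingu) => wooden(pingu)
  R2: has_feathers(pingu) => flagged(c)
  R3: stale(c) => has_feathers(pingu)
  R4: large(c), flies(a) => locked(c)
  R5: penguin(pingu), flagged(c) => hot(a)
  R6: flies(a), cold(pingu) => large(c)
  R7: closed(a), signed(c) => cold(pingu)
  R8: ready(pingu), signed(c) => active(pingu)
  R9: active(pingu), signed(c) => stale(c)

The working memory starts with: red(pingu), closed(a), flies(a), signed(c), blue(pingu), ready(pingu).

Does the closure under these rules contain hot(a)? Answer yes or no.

no

Round 1 — R1, R7, R8, derive wooden(pingu), cold(pingu), active(pingu).
Round 2 — R6, R9, derive large(c), stale(c).
Round 3 — R3, R4, derive has_feathers(pingu), locked(c).
Round 4 — R2, derive flagged(c).
Fixed point reached. hot(a) is concluded only by R5; R5 needs penguin(pingu) (never derived).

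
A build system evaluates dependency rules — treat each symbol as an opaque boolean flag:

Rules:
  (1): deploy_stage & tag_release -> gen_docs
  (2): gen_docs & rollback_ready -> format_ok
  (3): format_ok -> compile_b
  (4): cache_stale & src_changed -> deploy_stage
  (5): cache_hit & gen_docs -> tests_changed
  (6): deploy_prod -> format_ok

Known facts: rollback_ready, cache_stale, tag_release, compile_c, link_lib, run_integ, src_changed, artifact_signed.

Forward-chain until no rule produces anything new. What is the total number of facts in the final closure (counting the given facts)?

12

Round 1: (4) [cache_stale & src_changed -> deploy_stage]. Adds deploy_stage.
Round 2: (1) [deploy_stage & tag_release -> gen_docs]. Adds gen_docs.
Round 3: (2) [gen_docs & rollback_ready -> format_ok]. Adds format_ok.
Round 4: (3) [format_ok -> compile_b]. Adds compile_b.
Closure: {artifact_signed, cache_stale, compile_b, compile_c, deploy_stage, format_ok, gen_docs, link_lib, rollback_ready, run_integ, src_changed, tag_release} — 12 facts.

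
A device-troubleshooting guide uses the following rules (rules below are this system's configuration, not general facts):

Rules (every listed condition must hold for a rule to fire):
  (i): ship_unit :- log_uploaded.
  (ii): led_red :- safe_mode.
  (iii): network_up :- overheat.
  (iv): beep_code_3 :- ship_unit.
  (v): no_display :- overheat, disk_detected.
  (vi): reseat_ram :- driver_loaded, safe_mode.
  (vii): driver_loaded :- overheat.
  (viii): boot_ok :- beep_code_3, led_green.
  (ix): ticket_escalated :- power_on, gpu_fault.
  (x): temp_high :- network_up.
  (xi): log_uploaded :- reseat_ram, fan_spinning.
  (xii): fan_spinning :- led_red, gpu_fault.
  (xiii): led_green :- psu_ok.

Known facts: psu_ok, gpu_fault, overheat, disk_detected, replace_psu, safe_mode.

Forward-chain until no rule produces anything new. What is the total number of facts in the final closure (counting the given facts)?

18

Round 1: (ii) [led_red :- safe_mode.]; (iii) [network_up :- overheat.]; (v) [no_display :- overheat, disk_detected.]; (vii) [driver_loaded :- overheat.]; (xiii) [led_green :- psu_ok.]. New: led_red, network_up, no_display, driver_loaded, led_green.
Round 2: (vi) [reseat_ram :- driver_loaded, safe_mode.]; (x) [temp_high :- network_up.]; (xii) [fan_spinning :- led_red, gpu_fault.]. New: reseat_ram, temp_high, fan_spinning.
Round 3: (xi) [log_uploaded :- reseat_ram, fan_spinning.]. New: log_uploaded.
Round 4: (i) [ship_unit :- log_uploaded.]. New: ship_unit.
Round 5: (iv) [beep_code_3 :- ship_unit.]. New: beep_code_3.
Round 6: (viii) [boot_ok :- beep_code_3, led_green.]. New: boot_ok.
Closure: {beep_code_3, boot_ok, disk_detected, driver_loaded, fan_spinning, gpu_fault, led_green, led_red, log_uploaded, network_up, no_display, overheat, psu_ok, replace_psu, reseat_ram, safe_mode, ship_unit, temp_high} — 18 facts.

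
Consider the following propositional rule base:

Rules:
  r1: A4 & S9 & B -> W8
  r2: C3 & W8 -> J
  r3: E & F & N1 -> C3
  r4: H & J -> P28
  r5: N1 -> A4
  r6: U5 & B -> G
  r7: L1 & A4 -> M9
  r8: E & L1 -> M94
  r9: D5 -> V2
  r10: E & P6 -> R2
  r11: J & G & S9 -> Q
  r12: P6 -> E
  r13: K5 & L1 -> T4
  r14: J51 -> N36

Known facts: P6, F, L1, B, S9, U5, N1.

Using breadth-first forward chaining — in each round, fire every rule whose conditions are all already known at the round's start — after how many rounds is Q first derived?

Round 1 fires r5, r6, r12, giving A4, G, E.
Round 2 fires r1, r3, r7, r8, r10, giving W8, C3, M9, M94, R2.
Round 3 fires r2, giving J.
Round 4 fires r11, giving Q.
Q first appears in round 4.

4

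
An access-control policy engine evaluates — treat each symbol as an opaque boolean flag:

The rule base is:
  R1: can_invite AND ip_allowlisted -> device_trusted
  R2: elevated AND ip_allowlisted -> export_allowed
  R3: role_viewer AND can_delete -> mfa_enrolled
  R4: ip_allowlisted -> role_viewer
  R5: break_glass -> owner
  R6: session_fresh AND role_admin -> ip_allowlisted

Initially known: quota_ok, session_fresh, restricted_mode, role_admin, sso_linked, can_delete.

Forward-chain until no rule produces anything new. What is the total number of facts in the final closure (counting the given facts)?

[1] R6 [session_fresh AND role_admin -> ip_allowlisted]. ⇒ new: ip_allowlisted.
[2] R4 [ip_allowlisted -> role_viewer]. ⇒ new: role_viewer.
[3] R3 [role_viewer AND can_delete -> mfa_enrolled]. ⇒ new: mfa_enrolled.
Closure: {can_delete, ip_allowlisted, mfa_enrolled, quota_ok, restricted_mode, role_admin, role_viewer, session_fresh, sso_linked} — 9 facts.

9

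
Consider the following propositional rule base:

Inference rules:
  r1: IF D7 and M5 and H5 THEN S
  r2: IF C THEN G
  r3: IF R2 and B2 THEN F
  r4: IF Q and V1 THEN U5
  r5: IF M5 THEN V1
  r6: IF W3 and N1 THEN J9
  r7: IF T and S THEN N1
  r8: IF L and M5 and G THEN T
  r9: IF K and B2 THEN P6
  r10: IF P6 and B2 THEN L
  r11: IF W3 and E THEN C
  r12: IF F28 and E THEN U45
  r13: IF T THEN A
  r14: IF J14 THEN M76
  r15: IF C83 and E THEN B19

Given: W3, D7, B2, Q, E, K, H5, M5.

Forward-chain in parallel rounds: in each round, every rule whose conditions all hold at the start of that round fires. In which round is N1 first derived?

[1] r1 [IF D7 and M5 and H5 THEN S]; r5 [IF M5 THEN V1]; r9 [IF K and B2 THEN P6]; r11 [IF W3 and E THEN C]. ⇒ new: S, V1, P6, C.
[2] r2 [IF C THEN G]; r4 [IF Q and V1 THEN U5]; r10 [IF P6 and B2 THEN L]. ⇒ new: G, U5, L.
[3] r8 [IF L and M5 and G THEN T]. ⇒ new: T.
[4] r7 [IF T and S THEN N1]; r13 [IF T THEN A]. ⇒ new: N1, A.
N1 first appears in round 4.

4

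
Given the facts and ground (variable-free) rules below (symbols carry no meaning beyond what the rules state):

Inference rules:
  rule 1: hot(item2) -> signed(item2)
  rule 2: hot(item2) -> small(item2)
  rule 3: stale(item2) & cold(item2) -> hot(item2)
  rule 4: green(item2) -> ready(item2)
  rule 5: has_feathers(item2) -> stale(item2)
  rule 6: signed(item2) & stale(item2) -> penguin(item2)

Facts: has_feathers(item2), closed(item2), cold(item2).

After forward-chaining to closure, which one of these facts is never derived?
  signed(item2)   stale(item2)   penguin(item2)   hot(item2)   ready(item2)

Round 1 fires rule 5, giving stale(item2).
Round 2 fires rule 3, giving hot(item2).
Round 3 fires rule 1, rule 2, giving signed(item2), small(item2).
Round 4 fires rule 6, giving penguin(item2).
Derived: hot(item2) (round 2), signed(item2) (round 3), penguin(item2) (round 4), stale(item2) (round 1). ready(item2) never appears in any round.

ready(item2)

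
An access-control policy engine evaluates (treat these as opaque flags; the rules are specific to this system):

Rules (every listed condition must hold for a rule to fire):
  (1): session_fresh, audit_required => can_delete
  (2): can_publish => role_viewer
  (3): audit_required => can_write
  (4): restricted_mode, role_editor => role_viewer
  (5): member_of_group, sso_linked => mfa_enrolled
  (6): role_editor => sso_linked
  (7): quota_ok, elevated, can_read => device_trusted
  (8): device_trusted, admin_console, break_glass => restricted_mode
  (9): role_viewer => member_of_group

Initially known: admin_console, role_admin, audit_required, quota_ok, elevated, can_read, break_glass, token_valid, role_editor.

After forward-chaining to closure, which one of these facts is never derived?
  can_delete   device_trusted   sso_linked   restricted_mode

Round 1 — (3), (6), (7), derive can_write, sso_linked, device_trusted.
Round 2 — (8), derive restricted_mode.
Round 3 — (4), derive role_viewer.
Round 4 — (9), derive member_of_group.
Round 5 — (5), derive mfa_enrolled.
Derived: sso_linked (round 1), restricted_mode (round 2), device_trusted (round 1). can_delete never appears in any round.

can_delete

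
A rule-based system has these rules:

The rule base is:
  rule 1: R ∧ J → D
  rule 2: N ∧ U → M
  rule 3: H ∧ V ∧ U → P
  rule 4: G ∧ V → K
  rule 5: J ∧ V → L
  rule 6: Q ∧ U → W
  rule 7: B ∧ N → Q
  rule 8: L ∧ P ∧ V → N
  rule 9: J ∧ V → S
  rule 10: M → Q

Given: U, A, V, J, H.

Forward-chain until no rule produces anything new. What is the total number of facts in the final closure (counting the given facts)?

12

Round 1: rule 3 [H ∧ V ∧ U → P]; rule 5 [J ∧ V → L]; rule 9 [J ∧ V → S]. New: P, L, S.
Round 2: rule 8 [L ∧ P ∧ V → N]. New: N.
Round 3: rule 2 [N ∧ U → M]. New: M.
Round 4: rule 10 [M → Q]. New: Q.
Round 5: rule 6 [Q ∧ U → W]. New: W.
Closure: {A, H, J, L, M, N, P, Q, S, U, V, W} — 12 facts.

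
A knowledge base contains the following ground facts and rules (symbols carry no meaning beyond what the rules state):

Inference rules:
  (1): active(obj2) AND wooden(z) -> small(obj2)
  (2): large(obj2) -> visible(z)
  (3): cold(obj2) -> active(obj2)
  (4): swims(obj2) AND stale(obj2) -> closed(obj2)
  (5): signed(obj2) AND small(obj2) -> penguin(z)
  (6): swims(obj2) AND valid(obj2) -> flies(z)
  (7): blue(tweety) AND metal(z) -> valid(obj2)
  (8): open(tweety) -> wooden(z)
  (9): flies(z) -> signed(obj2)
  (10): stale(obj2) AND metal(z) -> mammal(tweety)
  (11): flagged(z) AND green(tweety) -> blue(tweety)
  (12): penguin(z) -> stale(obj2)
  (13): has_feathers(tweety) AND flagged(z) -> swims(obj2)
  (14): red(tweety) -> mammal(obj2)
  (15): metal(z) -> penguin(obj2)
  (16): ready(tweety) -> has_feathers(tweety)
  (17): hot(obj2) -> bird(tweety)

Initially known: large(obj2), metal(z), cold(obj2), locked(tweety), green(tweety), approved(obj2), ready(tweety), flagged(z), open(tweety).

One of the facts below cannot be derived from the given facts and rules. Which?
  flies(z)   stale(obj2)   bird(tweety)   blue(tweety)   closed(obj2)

bird(tweety)

Round 1 fires (2), (3), (8), (11), (15), (16), giving visible(z), active(obj2), wooden(z), blue(tweety), penguin(obj2), has_feathers(tweety).
Round 2 fires (1), (7), (13), giving small(obj2), valid(obj2), swims(obj2).
Round 3 fires (6), giving flies(z).
Round 4 fires (9), giving signed(obj2).
Round 5 fires (5), giving penguin(z).
Round 6 fires (12), giving stale(obj2).
Round 7 fires (4), (10), giving closed(obj2), mammal(tweety).
Derived: stale(obj2) (round 6), blue(tweety) (round 1), flies(z) (round 3), closed(obj2) (round 7). bird(tweety) never appears in any round.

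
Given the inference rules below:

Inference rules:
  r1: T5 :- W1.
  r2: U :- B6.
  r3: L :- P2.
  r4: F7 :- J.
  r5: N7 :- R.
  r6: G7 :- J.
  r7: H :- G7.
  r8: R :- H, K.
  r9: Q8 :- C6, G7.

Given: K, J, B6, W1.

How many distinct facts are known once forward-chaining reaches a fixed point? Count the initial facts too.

[1] r1 [T5 :- W1.]; r2 [U :- B6.]; r4 [F7 :- J.]; r6 [G7 :- J.]. ⇒ new: T5, U, F7, G7.
[2] r7 [H :- G7.]. ⇒ new: H.
[3] r8 [R :- H, K.]. ⇒ new: R.
[4] r5 [N7 :- R.]. ⇒ new: N7.
Closure: {B6, F7, G7, H, J, K, N7, R, T5, U, W1} — 11 facts.

11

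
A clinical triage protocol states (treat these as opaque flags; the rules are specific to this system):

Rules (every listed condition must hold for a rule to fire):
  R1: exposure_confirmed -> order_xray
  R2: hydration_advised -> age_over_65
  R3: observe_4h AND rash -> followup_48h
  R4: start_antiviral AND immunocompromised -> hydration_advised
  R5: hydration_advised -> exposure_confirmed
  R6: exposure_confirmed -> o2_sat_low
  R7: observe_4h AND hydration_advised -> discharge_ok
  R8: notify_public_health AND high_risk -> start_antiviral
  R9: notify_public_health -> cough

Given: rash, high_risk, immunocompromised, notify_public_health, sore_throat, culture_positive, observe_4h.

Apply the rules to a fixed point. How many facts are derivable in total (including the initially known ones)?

16

[1] R3 [observe_4h AND rash -> followup_48h]; R8 [notify_public_health AND high_risk -> start_antiviral]; R9 [notify_public_health -> cough]. ⇒ new: followup_48h, start_antiviral, cough.
[2] R4 [start_antiviral AND immunocompromised -> hydration_advised]. ⇒ new: hydration_advised.
[3] R2 [hydration_advised -> age_over_65]; R5 [hydration_advised -> exposure_confirmed]; R7 [observe_4h AND hydration_advised -> discharge_ok]. ⇒ new: age_over_65, exposure_confirmed, discharge_ok.
[4] R1 [exposure_confirmed -> order_xray]; R6 [exposure_confirmed -> o2_sat_low]. ⇒ new: order_xray, o2_sat_low.
Closure: {age_over_65, cough, culture_positive, discharge_ok, exposure_confirmed, followup_48h, high_risk, hydration_advised, immunocompromised, notify_public_health, o2_sat_low, observe_4h, order_xray, rash, sore_throat, start_antiviral} — 16 facts.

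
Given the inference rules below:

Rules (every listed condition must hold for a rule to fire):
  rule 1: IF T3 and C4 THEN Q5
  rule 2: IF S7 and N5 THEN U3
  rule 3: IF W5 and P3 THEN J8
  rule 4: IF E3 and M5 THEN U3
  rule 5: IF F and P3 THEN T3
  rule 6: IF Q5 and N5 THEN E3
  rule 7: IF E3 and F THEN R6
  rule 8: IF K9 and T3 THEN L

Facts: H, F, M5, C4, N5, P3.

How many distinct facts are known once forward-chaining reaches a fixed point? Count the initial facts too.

11

Round 1 — rule 5, derive T3.
Round 2 — rule 1, derive Q5.
Round 3 — rule 6, derive E3.
Round 4 — rule 4, rule 7, derive U3, R6.
Closure: {C4, E3, F, H, M5, N5, P3, Q5, R6, T3, U3} — 11 facts.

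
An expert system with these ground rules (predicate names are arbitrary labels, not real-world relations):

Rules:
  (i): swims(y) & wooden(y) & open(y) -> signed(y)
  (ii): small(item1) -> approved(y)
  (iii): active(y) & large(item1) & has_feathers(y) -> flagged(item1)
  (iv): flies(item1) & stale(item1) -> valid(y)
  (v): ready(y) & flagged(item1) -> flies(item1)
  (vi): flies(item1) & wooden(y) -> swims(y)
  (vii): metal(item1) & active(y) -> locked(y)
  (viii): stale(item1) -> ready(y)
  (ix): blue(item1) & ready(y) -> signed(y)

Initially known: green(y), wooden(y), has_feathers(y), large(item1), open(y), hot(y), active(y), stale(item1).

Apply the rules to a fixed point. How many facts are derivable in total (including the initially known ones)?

[1] (iii) [active(y) & large(item1) & has_feathers(y) -> flagged(item1)]; (viii) [stale(item1) -> ready(y)]. ⇒ new: flagged(item1), ready(y).
[2] (v) [ready(y) & flagged(item1) -> flies(item1)]. ⇒ new: flies(item1).
[3] (iv) [flies(item1) & stale(item1) -> valid(y)]; (vi) [flies(item1) & wooden(y) -> swims(y)]. ⇒ new: valid(y), swims(y).
[4] (i) [swims(y) & wooden(y) & open(y) -> signed(y)]. ⇒ new: signed(y).
Closure: {active(y), flagged(item1), flies(item1), green(y), has_feathers(y), hot(y), large(item1), open(y), ready(y), signed(y), stale(item1), swims(y), valid(y), wooden(y)} — 14 facts.

14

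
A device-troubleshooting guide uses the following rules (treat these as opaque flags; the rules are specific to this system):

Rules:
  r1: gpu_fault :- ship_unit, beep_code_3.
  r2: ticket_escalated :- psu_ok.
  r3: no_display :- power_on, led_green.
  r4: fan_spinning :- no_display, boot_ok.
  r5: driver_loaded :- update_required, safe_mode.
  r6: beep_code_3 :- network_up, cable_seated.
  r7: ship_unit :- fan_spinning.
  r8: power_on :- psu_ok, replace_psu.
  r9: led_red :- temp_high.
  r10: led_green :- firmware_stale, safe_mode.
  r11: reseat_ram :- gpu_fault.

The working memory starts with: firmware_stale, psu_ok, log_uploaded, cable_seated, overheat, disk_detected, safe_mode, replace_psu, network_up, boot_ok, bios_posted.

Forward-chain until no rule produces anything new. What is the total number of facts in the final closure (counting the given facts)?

Round 1: r2 [ticket_escalated :- psu_ok.]; r6 [beep_code_3 :- network_up, cable_seated.]; r8 [power_on :- psu_ok, replace_psu.]; r10 [led_green :- firmware_stale, safe_mode.]. Adds ticket_escalated, beep_code_3, power_on, led_green.
Round 2: r3 [no_display :- power_on, led_green.]. Adds no_display.
Round 3: r4 [fan_spinning :- no_display, boot_ok.]. Adds fan_spinning.
Round 4: r7 [ship_unit :- fan_spinning.]. Adds ship_unit.
Round 5: r1 [gpu_fault :- ship_unit, beep_code_3.]. Adds gpu_fault.
Round 6: r11 [reseat_ram :- gpu_fault.]. Adds reseat_ram.
Closure: {beep_code_3, bios_posted, boot_ok, cable_seated, disk_detected, fan_spinning, firmware_stale, gpu_fault, led_green, log_uploaded, network_up, no_display, overheat, power_on, psu_ok, replace_psu, reseat_ram, safe_mode, ship_unit, ticket_escalated} — 20 facts.

20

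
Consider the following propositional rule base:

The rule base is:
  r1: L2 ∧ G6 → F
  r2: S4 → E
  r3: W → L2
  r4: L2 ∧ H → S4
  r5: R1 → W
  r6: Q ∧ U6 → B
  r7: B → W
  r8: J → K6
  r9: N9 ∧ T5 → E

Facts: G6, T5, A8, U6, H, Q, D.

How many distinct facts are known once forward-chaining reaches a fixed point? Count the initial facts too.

Round 1 fires r6, giving B.
Round 2 fires r7, giving W.
Round 3 fires r3, giving L2.
Round 4 fires r1, r4, giving F, S4.
Round 5 fires r2, giving E.
Closure: {A8, B, D, E, F, G6, H, L2, Q, S4, T5, U6, W} — 13 facts.

13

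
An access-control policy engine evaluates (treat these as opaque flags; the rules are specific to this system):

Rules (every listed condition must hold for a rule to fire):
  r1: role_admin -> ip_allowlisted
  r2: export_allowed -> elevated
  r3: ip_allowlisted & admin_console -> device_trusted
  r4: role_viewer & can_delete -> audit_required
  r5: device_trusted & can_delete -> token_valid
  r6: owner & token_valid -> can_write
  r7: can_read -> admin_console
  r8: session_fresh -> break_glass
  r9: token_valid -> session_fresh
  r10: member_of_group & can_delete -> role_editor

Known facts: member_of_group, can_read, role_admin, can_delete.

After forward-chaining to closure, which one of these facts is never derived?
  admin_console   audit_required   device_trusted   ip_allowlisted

audit_required

[1] r1 [role_admin -> ip_allowlisted]; r7 [can_read -> admin_console]; r10 [member_of_group & can_delete -> role_editor]. ⇒ new: ip_allowlisted, admin_console, role_editor.
[2] r3 [ip_allowlisted & admin_console -> device_trusted]. ⇒ new: device_trusted.
[3] r5 [device_trusted & can_delete -> token_valid]. ⇒ new: token_valid.
[4] r9 [token_valid -> session_fresh]. ⇒ new: session_fresh.
[5] r8 [session_fresh -> break_glass]. ⇒ new: break_glass.
Derived: device_trusted (round 2), admin_console (round 1), ip_allowlisted (round 1). audit_required never appears in any round.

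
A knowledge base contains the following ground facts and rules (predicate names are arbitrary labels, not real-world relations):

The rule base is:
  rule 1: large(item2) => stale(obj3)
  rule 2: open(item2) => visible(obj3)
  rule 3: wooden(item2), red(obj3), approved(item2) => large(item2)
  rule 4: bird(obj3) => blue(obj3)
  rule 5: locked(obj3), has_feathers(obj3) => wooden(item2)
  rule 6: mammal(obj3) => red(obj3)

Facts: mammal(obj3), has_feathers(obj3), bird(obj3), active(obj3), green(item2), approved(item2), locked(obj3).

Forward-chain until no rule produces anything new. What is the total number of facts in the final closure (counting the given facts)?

12

[1] rule 4 [bird(obj3) => blue(obj3)]; rule 5 [locked(obj3), has_feathers(obj3) => wooden(item2)]; rule 6 [mammal(obj3) => red(obj3)]. ⇒ new: blue(obj3), wooden(item2), red(obj3).
[2] rule 3 [wooden(item2), red(obj3), approved(item2) => large(item2)]. ⇒ new: large(item2).
[3] rule 1 [large(item2) => stale(obj3)]. ⇒ new: stale(obj3).
Closure: {active(obj3), approved(item2), bird(obj3), blue(obj3), green(item2), has_feathers(obj3), large(item2), locked(obj3), mammal(obj3), red(obj3), stale(obj3), wooden(item2)} — 12 facts.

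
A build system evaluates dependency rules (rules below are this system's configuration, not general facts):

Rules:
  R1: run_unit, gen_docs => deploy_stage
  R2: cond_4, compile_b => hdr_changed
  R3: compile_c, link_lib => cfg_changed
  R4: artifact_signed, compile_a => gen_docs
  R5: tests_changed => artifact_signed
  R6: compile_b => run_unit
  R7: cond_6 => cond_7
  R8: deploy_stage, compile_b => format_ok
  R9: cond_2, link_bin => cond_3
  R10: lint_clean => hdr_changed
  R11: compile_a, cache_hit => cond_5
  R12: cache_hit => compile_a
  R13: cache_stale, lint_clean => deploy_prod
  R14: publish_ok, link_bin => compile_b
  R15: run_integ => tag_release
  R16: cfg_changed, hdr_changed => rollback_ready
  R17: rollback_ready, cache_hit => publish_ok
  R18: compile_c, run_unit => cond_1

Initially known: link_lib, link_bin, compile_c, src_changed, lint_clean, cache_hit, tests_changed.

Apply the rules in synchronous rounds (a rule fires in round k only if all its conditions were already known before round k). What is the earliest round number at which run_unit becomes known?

[1] R3 [compile_c, link_lib => cfg_changed]; R5 [tests_changed => artifact_signed]; R10 [lint_clean => hdr_changed]; R12 [cache_hit => compile_a]. ⇒ new: cfg_changed, artifact_signed, hdr_changed, compile_a.
[2] R4 [artifact_signed, compile_a => gen_docs]; R11 [compile_a, cache_hit => cond_5]; R16 [cfg_changed, hdr_changed => rollback_ready]. ⇒ new: gen_docs, cond_5, rollback_ready.
[3] R17 [rollback_ready, cache_hit => publish_ok]. ⇒ new: publish_ok.
[4] R14 [publish_ok, link_bin => compile_b]. ⇒ new: compile_b.
[5] R6 [compile_b => run_unit]. ⇒ new: run_unit.
run_unit first appears in round 5.

5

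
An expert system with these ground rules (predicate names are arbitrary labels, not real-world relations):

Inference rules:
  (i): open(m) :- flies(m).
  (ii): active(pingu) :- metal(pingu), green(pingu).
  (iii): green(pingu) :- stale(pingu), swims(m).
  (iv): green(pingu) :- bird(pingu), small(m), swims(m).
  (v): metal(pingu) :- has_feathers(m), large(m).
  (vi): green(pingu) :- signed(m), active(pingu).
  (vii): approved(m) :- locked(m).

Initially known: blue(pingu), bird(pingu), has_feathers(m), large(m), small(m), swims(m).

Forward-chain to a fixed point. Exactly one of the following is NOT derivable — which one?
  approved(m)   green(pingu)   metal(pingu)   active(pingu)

Round 1: (iv) [green(pingu) :- bird(pingu), small(m), swims(m).]; (v) [metal(pingu) :- has_feathers(m), large(m).]. New: green(pingu), metal(pingu).
Round 2: (ii) [active(pingu) :- metal(pingu), green(pingu).]. New: active(pingu).
Derived: active(pingu) (round 2), metal(pingu) (round 1), green(pingu) (round 1). approved(m) never appears in any round.

approved(m)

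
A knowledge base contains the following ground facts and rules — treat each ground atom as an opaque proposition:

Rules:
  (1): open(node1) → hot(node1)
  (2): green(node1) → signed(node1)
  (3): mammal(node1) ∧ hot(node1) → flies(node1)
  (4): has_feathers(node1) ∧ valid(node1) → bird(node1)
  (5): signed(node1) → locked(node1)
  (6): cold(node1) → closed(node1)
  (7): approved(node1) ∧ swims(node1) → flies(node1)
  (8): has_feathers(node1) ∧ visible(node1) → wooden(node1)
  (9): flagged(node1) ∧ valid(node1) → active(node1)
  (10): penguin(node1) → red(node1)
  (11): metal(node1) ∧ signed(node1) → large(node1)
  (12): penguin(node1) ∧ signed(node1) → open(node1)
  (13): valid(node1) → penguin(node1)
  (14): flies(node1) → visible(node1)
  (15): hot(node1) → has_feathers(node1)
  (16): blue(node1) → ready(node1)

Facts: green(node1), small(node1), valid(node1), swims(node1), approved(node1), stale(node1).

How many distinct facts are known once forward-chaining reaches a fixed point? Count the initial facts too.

17

[1] (2) [green(node1) → signed(node1)]; (7) [approved(node1) ∧ swims(node1) → flies(node1)]; (13) [valid(node1) → penguin(node1)]. ⇒ new: signed(node1), flies(node1), penguin(node1).
[2] (5) [signed(node1) → locked(node1)]; (10) [penguin(node1) → red(node1)]; (12) [penguin(node1) ∧ signed(node1) → open(node1)]; (14) [flies(node1) → visible(node1)]. ⇒ new: locked(node1), red(node1), open(node1), visible(node1).
[3] (1) [open(node1) → hot(node1)]. ⇒ new: hot(node1).
[4] (15) [hot(node1) → has_feathers(node1)]. ⇒ new: has_feathers(node1).
[5] (4) [has_feathers(node1) ∧ valid(node1) → bird(node1)]; (8) [has_feathers(node1) ∧ visible(node1) → wooden(node1)]. ⇒ new: bird(node1), wooden(node1).
Closure: {approved(node1), bird(node1), flies(node1), green(node1), has_feathers(node1), hot(node1), locked(node1), open(node1), penguin(node1), red(node1), signed(node1), small(node1), stale(node1), swims(node1), valid(node1), visible(node1), wooden(node1)} — 17 facts.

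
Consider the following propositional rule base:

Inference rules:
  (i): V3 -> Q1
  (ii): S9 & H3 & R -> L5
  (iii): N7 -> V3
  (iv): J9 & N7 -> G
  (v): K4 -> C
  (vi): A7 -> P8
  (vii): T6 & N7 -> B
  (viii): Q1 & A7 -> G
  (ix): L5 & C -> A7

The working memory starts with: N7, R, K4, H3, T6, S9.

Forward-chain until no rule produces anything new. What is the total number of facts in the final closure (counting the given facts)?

Round 1 fires (ii), (iii), (v), (vii), giving L5, V3, C, B.
Round 2 fires (i), (ix), giving Q1, A7.
Round 3 fires (vi), (viii), giving P8, G.
Closure: {A7, B, C, G, H3, K4, L5, N7, P8, Q1, R, S9, T6, V3} — 14 facts.

14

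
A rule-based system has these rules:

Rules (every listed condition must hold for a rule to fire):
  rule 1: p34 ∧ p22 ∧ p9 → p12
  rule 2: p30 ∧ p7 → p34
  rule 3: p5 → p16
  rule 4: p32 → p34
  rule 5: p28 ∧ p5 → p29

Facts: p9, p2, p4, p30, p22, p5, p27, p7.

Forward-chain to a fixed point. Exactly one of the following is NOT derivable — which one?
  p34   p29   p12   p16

p29

Round 1: rule 2 [p30 ∧ p7 → p34]; rule 3 [p5 → p16]. Adds p34, p16.
Round 2: rule 1 [p34 ∧ p22 ∧ p9 → p12]. Adds p12.
Derived: p16 (round 1), p12 (round 2), p34 (round 1). p29 never appears in any round.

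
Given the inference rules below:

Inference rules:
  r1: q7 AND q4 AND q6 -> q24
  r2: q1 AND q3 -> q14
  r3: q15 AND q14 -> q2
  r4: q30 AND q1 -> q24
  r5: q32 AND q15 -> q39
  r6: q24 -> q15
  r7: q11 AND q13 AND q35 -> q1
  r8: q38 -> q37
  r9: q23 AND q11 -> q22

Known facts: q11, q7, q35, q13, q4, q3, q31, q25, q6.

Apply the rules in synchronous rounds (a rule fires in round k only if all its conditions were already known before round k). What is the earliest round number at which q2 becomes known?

Round 1 fires r1, r7, giving q24, q1.
Round 2 fires r2, r6, giving q14, q15.
Round 3 fires r3, giving q2.
q2 first appears in round 3.

3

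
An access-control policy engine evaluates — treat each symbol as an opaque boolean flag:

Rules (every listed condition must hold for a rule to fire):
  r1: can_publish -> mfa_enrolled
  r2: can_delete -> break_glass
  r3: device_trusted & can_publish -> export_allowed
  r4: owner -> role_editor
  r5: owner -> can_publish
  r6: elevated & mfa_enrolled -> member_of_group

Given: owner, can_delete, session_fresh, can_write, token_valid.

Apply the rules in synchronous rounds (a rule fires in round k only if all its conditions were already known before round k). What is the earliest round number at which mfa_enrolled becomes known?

2

Round 1 fires r2, r4, r5, giving break_glass, role_editor, can_publish.
Round 2 fires r1, giving mfa_enrolled.
mfa_enrolled first appears in round 2.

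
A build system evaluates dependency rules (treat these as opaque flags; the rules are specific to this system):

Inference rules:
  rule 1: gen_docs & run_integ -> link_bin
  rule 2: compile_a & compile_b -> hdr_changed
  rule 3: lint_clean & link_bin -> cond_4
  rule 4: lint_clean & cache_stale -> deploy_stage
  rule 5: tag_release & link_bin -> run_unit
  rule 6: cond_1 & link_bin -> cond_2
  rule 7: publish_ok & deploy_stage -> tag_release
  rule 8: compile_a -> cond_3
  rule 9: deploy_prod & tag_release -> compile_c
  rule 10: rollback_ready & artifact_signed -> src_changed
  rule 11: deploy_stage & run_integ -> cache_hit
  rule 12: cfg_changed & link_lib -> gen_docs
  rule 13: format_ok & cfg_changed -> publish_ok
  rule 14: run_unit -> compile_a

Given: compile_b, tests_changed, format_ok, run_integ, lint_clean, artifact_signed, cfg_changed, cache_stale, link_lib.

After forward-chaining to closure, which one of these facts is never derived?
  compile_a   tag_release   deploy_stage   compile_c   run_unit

compile_c

[1] rule 4 [lint_clean & cache_stale -> deploy_stage]; rule 12 [cfg_changed & link_lib -> gen_docs]; rule 13 [format_ok & cfg_changed -> publish_ok]. ⇒ new: deploy_stage, gen_docs, publish_ok.
[2] rule 1 [gen_docs & run_integ -> link_bin]; rule 7 [publish_ok & deploy_stage -> tag_release]; rule 11 [deploy_stage & run_integ -> cache_hit]. ⇒ new: link_bin, tag_release, cache_hit.
[3] rule 3 [lint_clean & link_bin -> cond_4]; rule 5 [tag_release & link_bin -> run_unit]. ⇒ new: cond_4, run_unit.
[4] rule 14 [run_unit -> compile_a]. ⇒ new: compile_a.
[5] rule 2 [compile_a & compile_b -> hdr_changed]; rule 8 [compile_a -> cond_3]. ⇒ new: hdr_changed, cond_3.
Derived: run_unit (round 3), compile_a (round 4), deploy_stage (round 1), tag_release (round 2). compile_c never appears in any round.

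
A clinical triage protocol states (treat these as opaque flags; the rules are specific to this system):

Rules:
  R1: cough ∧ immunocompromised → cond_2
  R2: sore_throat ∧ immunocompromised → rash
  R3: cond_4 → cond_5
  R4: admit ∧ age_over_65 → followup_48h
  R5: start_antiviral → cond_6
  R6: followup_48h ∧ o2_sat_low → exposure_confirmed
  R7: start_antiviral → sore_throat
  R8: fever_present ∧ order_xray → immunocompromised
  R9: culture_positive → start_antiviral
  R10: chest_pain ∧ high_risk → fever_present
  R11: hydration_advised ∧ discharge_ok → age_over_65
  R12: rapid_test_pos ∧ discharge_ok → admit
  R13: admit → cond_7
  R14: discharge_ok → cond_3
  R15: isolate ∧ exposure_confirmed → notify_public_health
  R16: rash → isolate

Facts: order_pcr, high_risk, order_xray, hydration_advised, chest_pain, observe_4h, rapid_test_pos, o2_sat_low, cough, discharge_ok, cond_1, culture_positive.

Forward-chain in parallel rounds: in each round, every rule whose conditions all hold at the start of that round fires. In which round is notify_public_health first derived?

5

Round 1: R9 [culture_positive → start_antiviral]; R10 [chest_pain ∧ high_risk → fever_present]; R11 [hydration_advised ∧ discharge_ok → age_over_65]; R12 [rapid_test_pos ∧ discharge_ok → admit]; R14 [discharge_ok → cond_3]. New: start_antiviral, fever_present, age_over_65, admit, cond_3.
Round 2: R4 [admit ∧ age_over_65 → followup_48h]; R5 [start_antiviral → cond_6]; R7 [start_antiviral → sore_throat]; R8 [fever_present ∧ order_xray → immunocompromised]; R13 [admit → cond_7]. New: followup_48h, cond_6, sore_throat, immunocompromised, cond_7.
Round 3: R1 [cough ∧ immunocompromised → cond_2]; R2 [sore_throat ∧ immunocompromised → rash]; R6 [followup_48h ∧ o2_sat_low → exposure_confirmed]. New: cond_2, rash, exposure_confirmed.
Round 4: R16 [rash → isolate]. New: isolate.
Round 5: R15 [isolate ∧ exposure_confirmed → notify_public_health]. New: notify_public_health.
notify_public_health first appears in round 5.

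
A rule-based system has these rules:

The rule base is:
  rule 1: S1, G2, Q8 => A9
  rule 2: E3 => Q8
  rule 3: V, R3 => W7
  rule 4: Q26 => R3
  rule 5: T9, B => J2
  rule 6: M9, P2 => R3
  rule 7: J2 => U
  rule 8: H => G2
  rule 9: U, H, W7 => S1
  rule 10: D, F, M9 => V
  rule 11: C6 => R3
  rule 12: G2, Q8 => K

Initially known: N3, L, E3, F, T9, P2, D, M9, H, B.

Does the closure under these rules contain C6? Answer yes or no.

Round 1: rule 2 [E3 => Q8]; rule 5 [T9, B => J2]; rule 6 [M9, P2 => R3]; rule 8 [H => G2]; rule 10 [D, F, M9 => V]. Adds Q8, J2, R3, G2, V.
Round 2: rule 3 [V, R3 => W7]; rule 7 [J2 => U]; rule 12 [G2, Q8 => K]. Adds W7, U, K.
Round 3: rule 9 [U, H, W7 => S1]. Adds S1.
Round 4: rule 1 [S1, G2, Q8 => A9]. Adds A9.
Fixed point reached. No rule has C6 as a consequent, and it is not given.

no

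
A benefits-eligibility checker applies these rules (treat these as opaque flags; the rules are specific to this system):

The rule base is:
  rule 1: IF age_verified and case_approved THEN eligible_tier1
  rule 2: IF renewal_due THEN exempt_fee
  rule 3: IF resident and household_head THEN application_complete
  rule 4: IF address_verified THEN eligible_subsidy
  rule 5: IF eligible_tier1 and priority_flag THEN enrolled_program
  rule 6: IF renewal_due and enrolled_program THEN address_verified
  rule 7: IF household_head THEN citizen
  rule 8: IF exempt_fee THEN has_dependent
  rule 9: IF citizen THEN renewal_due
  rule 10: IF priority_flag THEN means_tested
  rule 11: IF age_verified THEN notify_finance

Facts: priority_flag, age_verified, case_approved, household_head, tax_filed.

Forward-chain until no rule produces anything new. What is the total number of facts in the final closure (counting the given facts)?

15

Round 1 — rule 1, rule 7, rule 10, rule 11, derive eligible_tier1, citizen, means_tested, notify_finance.
Round 2 — rule 5, rule 9, derive enrolled_program, renewal_due.
Round 3 — rule 2, rule 6, derive exempt_fee, address_verified.
Round 4 — rule 4, rule 8, derive eligible_subsidy, has_dependent.
Closure: {address_verified, age_verified, case_approved, citizen, eligible_subsidy, eligible_tier1, enrolled_program, exempt_fee, has_dependent, household_head, means_tested, notify_finance, priority_flag, renewal_due, tax_filed} — 15 facts.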